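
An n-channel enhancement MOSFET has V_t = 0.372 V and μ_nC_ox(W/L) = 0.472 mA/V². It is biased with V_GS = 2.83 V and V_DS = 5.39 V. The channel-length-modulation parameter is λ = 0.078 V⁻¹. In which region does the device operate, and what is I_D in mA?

V_ov = V_GS − V_t = 2.83 − 0.372 = 2.46 V.
Since V_DS = 5.39 V ≥ V_ov = 2.46 V, the device is in saturation.
I_D = ½ k_n V_ov² (1 + λ V_DS) = 0.5 × 0.472 × 2.46² × (1 + 0.078 × 5.39) = 2.03 mA.

Saturation; I_D = 2.03 mA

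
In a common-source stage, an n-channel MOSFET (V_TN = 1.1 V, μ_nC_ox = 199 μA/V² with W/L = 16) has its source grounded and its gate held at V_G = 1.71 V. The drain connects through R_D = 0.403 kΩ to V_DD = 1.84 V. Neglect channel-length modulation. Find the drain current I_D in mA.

I_D = 0.592 mA

V_GS = V_G = 1.71 V, so V_ov = 1.71 − 1.1 = 0.61 V.
k_n = μ_nC_ox · (W/L) = 3.184 mA/V².
Assume saturation: I_D = ½ k_n V_ov² = 0.5 × 3.184 × 0.61² = 0.592 mA, giving V_DS = V_DD − I_D R_D = 1.84 − 0.592 × 0.403 = 1.6 V.
V_DS = 1.6 V ≥ V_ov = 0.61 V, confirming saturation.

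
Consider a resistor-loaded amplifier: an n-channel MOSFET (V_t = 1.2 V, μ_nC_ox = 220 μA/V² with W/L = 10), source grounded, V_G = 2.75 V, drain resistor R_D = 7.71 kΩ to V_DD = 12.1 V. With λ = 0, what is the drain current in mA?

I_D = 1.50 mA

V_GS = V_G = 2.75 V, so V_ov = 2.75 − 1.2 = 1.55 V.
k_n = μ_nC_ox · (W/L) = 2.2 mA/V².
Assume saturation: I_D = ½ k_n V_ov² = 0.5 × 2.2 × 1.55² = 2.64 mA, giving V_DS = V_DD − I_D R_D = 12.1 − 2.64 × 7.71 = -8.28 V.
But -8.28 V < V_ov = 1.55 V, so the device is actually in triode.
In triode I_D = k_n[V_ov V_DS − ½ V_DS²] and I_D = (V_DD − V_DS)/R_D. Equating: 8.48 V_DS² − 27.29 V_DS + 12.1 = 0, giving V_DS = 0.531 V (the root below V_ov).
I_D = (12.1 − 0.531) / 7.71 = 1.5 mA.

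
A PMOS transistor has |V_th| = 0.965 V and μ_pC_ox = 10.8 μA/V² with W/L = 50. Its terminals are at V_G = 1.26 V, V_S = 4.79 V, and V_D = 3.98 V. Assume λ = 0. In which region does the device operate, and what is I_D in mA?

Triode; I_D = 0.945 mA

V_SG = V_S − V_G = 4.79 − 1.26 = 3.53 V; V_SD = V_S − V_D = 4.79 − 3.98 = 0.81 V.
k_p = μ_pC_ox · (W/L) = 0.54 mA/V².
V_ov = V_SG − |V_th| = 3.53 − 0.965 = 2.57 V.
Since V_SD = 0.81 V < V_ov = 2.57 V, the device is in the triode region.
I_D = k_p [V_ov · V_SD − ½ V_SD²] = 0.54 × [2.57 × 0.81 − 0.5 × 0.81²] = 0.945 mA.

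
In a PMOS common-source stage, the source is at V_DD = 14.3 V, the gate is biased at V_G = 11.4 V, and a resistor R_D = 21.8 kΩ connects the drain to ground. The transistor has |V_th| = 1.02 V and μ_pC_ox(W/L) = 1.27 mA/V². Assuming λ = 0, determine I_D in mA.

I_D = 0.643 mA

V_SG = V_DD − V_G = 14.3 − 11.4 = 2.9 V, so V_ov = 2.9 − 1.02 = 1.88 V.
Assume saturation: I_D = ½ k_p V_ov² = 0.5 × 1.27 × 1.88² = 2.24 mA, giving V_SD = V_DD − I_D R_D = 14.3 − 2.24 × 21.8 = -34.6 V.
But -34.6 V < V_ov = 1.88 V, so the device is actually in triode.
In triode I_D = k_p[V_ov V_SD − ½ V_SD²] and I_D = (V_DD − V_SD)/R_D. Equating: 13.8 V_SD² − 53.05 V_SD + 14.3 = 0, giving V_SD = 0.292 V (the root below V_ov).
I_D = (14.3 − 0.292) / 21.8 = 0.643 mA.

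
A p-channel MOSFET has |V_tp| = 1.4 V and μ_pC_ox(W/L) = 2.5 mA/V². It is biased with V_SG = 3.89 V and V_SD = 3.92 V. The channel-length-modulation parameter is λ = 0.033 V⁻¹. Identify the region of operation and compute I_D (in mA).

Saturation; I_D = 8.75 mA

V_ov = V_SG − |V_tp| = 3.89 − 1.4 = 2.49 V.
Since V_SD = 3.92 V ≥ V_ov = 2.49 V, the device is in saturation.
I_D = ½ k_p V_ov² (1 + λ V_SD) = 0.5 × 2.5 × 2.49² × (1 + 0.033 × 3.92) = 8.75 mA.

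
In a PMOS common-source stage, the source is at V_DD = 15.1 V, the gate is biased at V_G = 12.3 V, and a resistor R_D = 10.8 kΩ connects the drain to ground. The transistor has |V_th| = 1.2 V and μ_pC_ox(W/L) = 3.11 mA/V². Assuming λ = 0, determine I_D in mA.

I_D = 1.37 mA

V_SG = V_DD − V_G = 15.1 − 12.3 = 2.8 V, so V_ov = 2.8 − 1.2 = 1.6 V.
Assume saturation: I_D = ½ k_p V_ov² = 0.5 × 3.11 × 1.6² = 3.98 mA, giving V_SD = V_DD − I_D R_D = 15.1 − 3.98 × 10.8 = -27.9 V.
But -27.9 V < V_ov = 1.6 V, so the device is actually in triode.
In triode I_D = k_p[V_ov V_SD − ½ V_SD²] and I_D = (V_DD − V_SD)/R_D. Equating: 16.8 V_SD² − 54.74 V_SD + 15.1 = 0, giving V_SD = 0.304 V (the root below V_ov).
I_D = (15.1 − 0.304) / 10.8 = 1.37 mA.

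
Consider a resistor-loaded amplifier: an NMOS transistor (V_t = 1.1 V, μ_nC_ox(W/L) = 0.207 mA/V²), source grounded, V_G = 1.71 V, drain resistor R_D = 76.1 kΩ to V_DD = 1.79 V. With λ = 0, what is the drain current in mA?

V_GS = V_G = 1.71 V, so V_ov = 1.71 − 1.1 = 0.61 V.
Assume saturation: I_D = ½ k_n V_ov² = 0.5 × 0.207 × 0.61² = 0.0385 mA, giving V_DS = V_DD − I_D R_D = 1.79 − 0.0385 × 76.1 = -1.14 V.
But -1.14 V < V_ov = 0.61 V, so the device is actually in triode.
In triode I_D = k_n[V_ov V_DS − ½ V_DS²] and I_D = (V_DD − V_DS)/R_D. Equating: 7.88 V_DS² − 10.61 V_DS + 1.79 = 0, giving V_DS = 0.198 V (the root below V_ov).
I_D = (1.79 − 0.198) / 76.1 = 0.0209 mA.

I_D = 0.0209 mA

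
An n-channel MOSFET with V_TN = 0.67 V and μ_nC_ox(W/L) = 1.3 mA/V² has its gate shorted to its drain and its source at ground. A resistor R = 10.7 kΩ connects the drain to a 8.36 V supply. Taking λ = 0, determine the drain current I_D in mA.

I_D = 0.627 mA

With gate tied to drain, V_GS = V_DS ≥ V_GS − V_TN, so the device is in saturation.
KCL at the drain: ½ k_n (V_GS − V_TN)² = (V_DD − V_GS)/R.
Let x = V_GS − 0.67. Then 6.96 x² + x − 7.69 = 0, giving x = 0.982 V (positive root), so V_GS = 1.65 V.
I_D = (V_DD − V_GS)/R = (8.36 − 1.65) / 10.7 = 0.627 mA.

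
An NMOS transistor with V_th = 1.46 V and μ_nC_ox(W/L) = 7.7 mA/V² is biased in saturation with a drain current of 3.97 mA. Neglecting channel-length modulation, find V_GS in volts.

V_GS = 2.48 V

In saturation I_D = ½ k_n (V_GS − V_th)², so V_GS − V_th = √(2 I_D / k_n) = √(2 × 3.97 / 7.7) = 1.02 V.
V_GS = 1.46 + 1.02 = 2.48 V.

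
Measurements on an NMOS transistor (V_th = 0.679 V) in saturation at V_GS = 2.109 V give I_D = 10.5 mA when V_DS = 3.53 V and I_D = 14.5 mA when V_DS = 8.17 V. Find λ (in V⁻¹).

With V_GS fixed, I_D ∝ (1 + λ V_DS) in saturation, so I_D2/I_D1 = (1 + λ V_DS2)/(1 + λ V_DS1).
14.5/10.5 = 1.381 = (1 + 8.17 λ)/(1 + 3.53 λ).
Solving: λ (I_D1 V_DS2 − I_D2 V_DS1) = I_D2 − I_D1, so λ = (14.5 − 10.5) / (10.5 × 8.17 − 14.5 × 3.53) = 4 / 34.6 = 0.116 V⁻¹.

λ = 0.116 V⁻¹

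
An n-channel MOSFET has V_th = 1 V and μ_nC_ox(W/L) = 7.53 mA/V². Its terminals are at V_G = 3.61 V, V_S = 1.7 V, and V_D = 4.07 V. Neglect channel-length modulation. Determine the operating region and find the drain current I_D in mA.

Saturation; I_D = 3.12 mA

V_GS = V_G − V_S = 3.61 − 1.7 = 1.91 V; V_DS = V_D − V_S = 4.07 − 1.7 = 2.37 V.
V_ov = V_GS − V_th = 1.91 − 1 = 0.91 V.
Since V_DS = 2.37 V ≥ V_ov = 0.91 V, the device is in saturation.
I_D = ½ k_n V_ov² = 0.5 × 7.53 × 0.91² = 3.12 mA.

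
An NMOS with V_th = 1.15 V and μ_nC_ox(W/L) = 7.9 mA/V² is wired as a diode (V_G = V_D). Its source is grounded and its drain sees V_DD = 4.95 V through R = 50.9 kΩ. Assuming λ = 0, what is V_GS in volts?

With gate tied to drain, V_GS = V_DS ≥ V_GS − V_th, so the device is in saturation.
KCL at the drain: ½ k_n (V_GS − V_th)² = (V_DD − V_GS)/R.
Let x = V_GS − 1.15. Then 201 x² + x − 3.8 = 0, giving x = 0.135 V (positive root), so V_GS = 1.29 V.
I_D = (V_DD − V_GS)/R = (4.95 − 1.29) / 50.9 = 0.072 mA.

V_GS = 1.29 V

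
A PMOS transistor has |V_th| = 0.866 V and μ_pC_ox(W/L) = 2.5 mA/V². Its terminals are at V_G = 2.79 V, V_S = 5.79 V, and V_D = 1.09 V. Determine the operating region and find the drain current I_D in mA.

Saturation; I_D = 5.69 mA

V_SG = V_S − V_G = 5.79 − 2.79 = 3 V; V_SD = V_S − V_D = 5.79 − 1.09 = 4.7 V.
V_ov = V_SG − |V_th| = 3 − 0.866 = 2.13 V.
Since V_SD = 4.7 V ≥ V_ov = 2.13 V, the device is in saturation.
I_D = ½ k_p V_ov² = 0.5 × 2.5 × 2.13² = 5.69 mA.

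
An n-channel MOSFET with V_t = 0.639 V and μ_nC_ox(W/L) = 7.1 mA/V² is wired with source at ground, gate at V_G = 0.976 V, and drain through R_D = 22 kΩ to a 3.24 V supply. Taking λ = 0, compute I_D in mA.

V_GS = V_G = 0.976 V, so V_ov = 0.976 − 0.639 = 0.337 V.
Assume saturation: I_D = ½ k_n V_ov² = 0.5 × 7.1 × 0.337² = 0.403 mA, giving V_DS = V_DD − I_D R_D = 3.24 − 0.403 × 22 = -5.63 V.
But -5.63 V < V_ov = 0.337 V, so the device is actually in triode.
In triode I_D = k_n[V_ov V_DS − ½ V_DS²] and I_D = (V_DD − V_DS)/R_D. Equating: 78.1 V_DS² − 53.64 V_DS + 3.24 = 0, giving V_DS = 0.0669 V (the root below V_ov).
I_D = (3.24 − 0.0669) / 22 = 0.144 mA.

I_D = 0.144 mA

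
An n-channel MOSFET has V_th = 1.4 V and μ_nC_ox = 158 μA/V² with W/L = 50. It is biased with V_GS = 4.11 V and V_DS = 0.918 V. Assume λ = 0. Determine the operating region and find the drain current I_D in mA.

Triode; I_D = 16.3 mA

k_n = μ_nC_ox · (W/L) = 7.9 mA/V².
V_ov = V_GS − V_th = 4.11 − 1.4 = 2.71 V.
Since V_DS = 0.918 V < V_ov = 2.71 V, the device is in the triode region.
I_D = k_n [V_ov · V_DS − ½ V_DS²] = 7.9 × [2.71 × 0.918 − 0.5 × 0.918²] = 16.3 mA.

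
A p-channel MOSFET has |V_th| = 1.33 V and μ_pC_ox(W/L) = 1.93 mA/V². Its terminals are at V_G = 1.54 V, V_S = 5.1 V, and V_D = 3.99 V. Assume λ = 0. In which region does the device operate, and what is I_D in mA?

V_SG = V_S − V_G = 5.1 − 1.54 = 3.56 V; V_SD = V_S − V_D = 5.1 − 3.99 = 1.11 V.
V_ov = V_SG − |V_th| = 3.56 − 1.33 = 2.23 V.
Since V_SD = 1.11 V < V_ov = 2.23 V, the device is in the triode region.
I_D = k_p [V_ov · V_SD − ½ V_SD²] = 1.93 × [2.23 × 1.11 − 0.5 × 1.11²] = 3.59 mA.

Triode; I_D = 3.59 mA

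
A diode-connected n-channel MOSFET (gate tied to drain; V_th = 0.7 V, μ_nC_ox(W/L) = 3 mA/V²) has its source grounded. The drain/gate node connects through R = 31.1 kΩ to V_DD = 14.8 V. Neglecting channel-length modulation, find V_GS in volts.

V_GS = 1.24 V

With gate tied to drain, V_GS = V_DS ≥ V_GS − V_th, so the device is in saturation.
KCL at the drain: ½ k_n (V_GS − V_th)² = (V_DD − V_GS)/R.
Let x = V_GS − 0.7. Then 46.7 x² + x − 14.1 = 0, giving x = 0.539 V (positive root), so V_GS = 1.24 V.
I_D = (V_DD − V_GS)/R = (14.8 − 1.24) / 31.1 = 0.436 mA.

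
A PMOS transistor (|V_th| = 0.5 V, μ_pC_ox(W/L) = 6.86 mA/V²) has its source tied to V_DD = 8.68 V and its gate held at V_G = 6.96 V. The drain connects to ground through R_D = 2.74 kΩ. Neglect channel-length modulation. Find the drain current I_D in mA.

I_D = 3.01 mA

V_SG = V_DD − V_G = 8.68 − 6.96 = 1.72 V, so V_ov = 1.72 − 0.5 = 1.22 V.
Assume saturation: I_D = ½ k_p V_ov² = 0.5 × 6.86 × 1.22² = 5.11 mA, giving V_SD = V_DD − I_D R_D = 8.68 − 5.11 × 2.74 = -5.31 V.
But -5.31 V < V_ov = 1.22 V, so the device is actually in triode.
In triode I_D = k_p[V_ov V_SD − ½ V_SD²] and I_D = (V_DD − V_SD)/R_D. Equating: 9.4 V_SD² − 23.93 V_SD + 8.68 = 0, giving V_SD = 0.438 V (the root below V_ov).
I_D = (8.68 − 0.438) / 2.74 = 3.01 mA.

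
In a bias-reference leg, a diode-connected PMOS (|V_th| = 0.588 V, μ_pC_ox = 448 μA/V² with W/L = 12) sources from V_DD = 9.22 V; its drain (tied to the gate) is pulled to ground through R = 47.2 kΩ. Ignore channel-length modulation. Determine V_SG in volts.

With gate tied to drain, V_SG = V_SD ≥ V_SG − |V_th|, so the device is in saturation.
k_p = μ_pC_ox · (W/L) = 5.376 mA/V².
KCL at the drain: ½ k_p (V_SG − |V_th|)² = (V_DD − V_SG)/R.
Let x = V_SG − 0.588. Then 127 x² + x − 8.632 = 0, giving x = 0.257 V (positive root), so V_SG = 0.845 V.
I_D = (V_DD − V_SG)/R = (9.22 − 0.845) / 47.2 = 0.177 mA.

V_SG = 0.845 V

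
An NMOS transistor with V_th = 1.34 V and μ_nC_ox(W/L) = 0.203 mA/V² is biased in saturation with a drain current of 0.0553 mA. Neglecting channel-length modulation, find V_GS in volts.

V_GS = 2.08 V

In saturation I_D = ½ k_n (V_GS − V_th)², so V_GS − V_th = √(2 I_D / k_n) = √(2 × 0.0553 / 0.203) = 0.738 V.
V_GS = 1.34 + 0.738 = 2.08 V.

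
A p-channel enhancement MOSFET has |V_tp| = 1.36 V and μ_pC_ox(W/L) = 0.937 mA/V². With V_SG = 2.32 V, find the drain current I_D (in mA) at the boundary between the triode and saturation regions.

I_D = 0.432 mA

At the boundary V_SD = V_ov = V_SG − |V_tp| = 2.32 − 1.36 = 0.96 V.
I_D = ½ k_p V_ov² = 0.5 × 0.937 × 0.96² = 0.432 mA.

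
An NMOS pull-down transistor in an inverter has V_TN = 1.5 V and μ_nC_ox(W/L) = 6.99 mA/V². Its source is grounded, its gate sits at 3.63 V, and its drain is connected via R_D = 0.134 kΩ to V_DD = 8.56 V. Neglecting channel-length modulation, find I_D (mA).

I_D = 15.9 mA

V_GS = V_G = 3.63 V, so V_ov = 3.63 − 1.5 = 2.13 V.
Assume saturation: I_D = ½ k_n V_ov² = 0.5 × 6.99 × 2.13² = 15.9 mA, giving V_DS = V_DD − I_D R_D = 8.56 − 15.9 × 0.134 = 6.44 V.
V_DS = 6.44 V ≥ V_ov = 2.13 V, confirming saturation.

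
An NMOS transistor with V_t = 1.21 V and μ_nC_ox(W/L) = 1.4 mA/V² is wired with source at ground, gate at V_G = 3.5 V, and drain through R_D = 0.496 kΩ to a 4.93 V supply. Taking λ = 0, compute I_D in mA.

I_D = 3.67 mA

V_GS = V_G = 3.5 V, so V_ov = 3.5 − 1.21 = 2.29 V.
Assume saturation: I_D = ½ k_n V_ov² = 0.5 × 1.4 × 2.29² = 3.67 mA, giving V_DS = V_DD − I_D R_D = 4.93 − 3.67 × 0.496 = 3.11 V.
V_DS = 3.11 V ≥ V_ov = 2.29 V, confirming saturation.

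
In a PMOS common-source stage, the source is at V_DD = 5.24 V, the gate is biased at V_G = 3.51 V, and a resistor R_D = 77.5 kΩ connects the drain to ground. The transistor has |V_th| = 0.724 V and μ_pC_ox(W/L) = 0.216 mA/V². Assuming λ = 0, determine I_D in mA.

I_D = 0.0631 mA

V_SG = V_DD − V_G = 5.24 − 3.51 = 1.73 V, so V_ov = 1.73 − 0.724 = 1.01 V.
Assume saturation: I_D = ½ k_p V_ov² = 0.5 × 0.216 × 1.01² = 0.109 mA, giving V_SD = V_DD − I_D R_D = 5.24 − 0.109 × 77.5 = -3.23 V.
But -3.23 V < V_ov = 1.01 V, so the device is actually in triode.
In triode I_D = k_p[V_ov V_SD − ½ V_SD²] and I_D = (V_DD − V_SD)/R_D. Equating: 8.37 V_SD² − 17.84 V_SD + 5.24 = 0, giving V_SD = 0.352 V (the root below V_ov).
I_D = (5.24 − 0.352) / 77.5 = 0.0631 mA.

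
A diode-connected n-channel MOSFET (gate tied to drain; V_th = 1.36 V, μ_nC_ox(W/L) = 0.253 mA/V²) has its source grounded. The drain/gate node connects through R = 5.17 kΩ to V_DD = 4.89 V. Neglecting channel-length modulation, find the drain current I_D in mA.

With gate tied to drain, V_GS = V_DS ≥ V_GS − V_th, so the device is in saturation.
KCL at the drain: ½ k_n (V_GS − V_th)² = (V_DD − V_GS)/R.
Let x = V_GS − 1.36. Then 0.654 x² + x − 3.53 = 0, giving x = 1.68 V (positive root), so V_GS = 3.04 V.
I_D = (V_DD − V_GS)/R = (4.89 − 3.04) / 5.17 = 0.358 mA.

I_D = 0.358 mA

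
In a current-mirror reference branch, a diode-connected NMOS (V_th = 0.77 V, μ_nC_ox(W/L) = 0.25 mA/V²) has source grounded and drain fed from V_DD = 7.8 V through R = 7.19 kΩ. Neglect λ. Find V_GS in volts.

V_GS = 3.07 V

With gate tied to drain, V_GS = V_DS ≥ V_GS − V_th, so the device is in saturation.
KCL at the drain: ½ k_n (V_GS − V_th)² = (V_DD − V_GS)/R.
Let x = V_GS − 0.77. Then 0.899 x² + x − 7.03 = 0, giving x = 2.3 V (positive root), so V_GS = 3.07 V.
I_D = (V_DD − V_GS)/R = (7.8 − 3.07) / 7.19 = 0.659 mA.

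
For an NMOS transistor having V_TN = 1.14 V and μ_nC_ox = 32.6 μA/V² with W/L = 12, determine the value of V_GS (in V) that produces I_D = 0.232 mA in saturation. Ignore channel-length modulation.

V_GS = 2.23 V

k_n = μ_nC_ox · (W/L) = 0.3912 mA/V².
In saturation I_D = ½ k_n (V_GS − V_TN)², so V_GS − V_TN = √(2 I_D / k_n) = √(2 × 0.232 / 0.3912) = 1.09 V.
V_GS = 1.14 + 1.09 = 2.23 V.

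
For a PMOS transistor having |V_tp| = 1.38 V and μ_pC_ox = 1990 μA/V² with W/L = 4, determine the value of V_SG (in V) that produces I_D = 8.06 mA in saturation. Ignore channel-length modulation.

V_SG = 2.80 V

k_p = μ_pC_ox · (W/L) = 7.96 mA/V².
In saturation I_D = ½ k_p (V_SG − |V_tp|)², so V_SG − |V_tp| = √(2 I_D / k_p) = √(2 × 8.06 / 7.96) = 1.42 V.
V_SG = 1.38 + 1.42 = 2.8 V.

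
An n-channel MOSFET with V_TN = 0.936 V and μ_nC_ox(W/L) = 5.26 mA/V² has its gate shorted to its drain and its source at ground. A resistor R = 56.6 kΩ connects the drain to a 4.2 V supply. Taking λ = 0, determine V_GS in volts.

With gate tied to drain, V_GS = V_DS ≥ V_GS − V_TN, so the device is in saturation.
KCL at the drain: ½ k_n (V_GS − V_TN)² = (V_DD − V_GS)/R.
Let x = V_GS − 0.936. Then 149 x² + x − 3.264 = 0, giving x = 0.145 V (positive root), so V_GS = 1.08 V.
I_D = (V_DD − V_GS)/R = (4.2 − 1.08) / 56.6 = 0.0551 mA.

V_GS = 1.08 V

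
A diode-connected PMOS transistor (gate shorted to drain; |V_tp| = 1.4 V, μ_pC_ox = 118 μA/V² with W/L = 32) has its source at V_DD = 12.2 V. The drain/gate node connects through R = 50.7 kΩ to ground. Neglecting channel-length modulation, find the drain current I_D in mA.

I_D = 0.206 mA

With gate tied to drain, V_SG = V_SD ≥ V_SG − |V_tp|, so the device is in saturation.
k_p = μ_pC_ox · (W/L) = 3.776 mA/V².
KCL at the drain: ½ k_p (V_SG − |V_tp|)² = (V_DD − V_SG)/R.
Let x = V_SG − 1.4. Then 95.7 x² + x − 10.8 = 0, giving x = 0.331 V (positive root), so V_SG = 1.73 V.
I_D = (V_DD − V_SG)/R = (12.2 − 1.73) / 50.7 = 0.206 mA.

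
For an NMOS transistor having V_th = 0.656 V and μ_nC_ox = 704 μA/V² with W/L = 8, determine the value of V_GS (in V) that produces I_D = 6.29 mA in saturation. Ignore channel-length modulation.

k_n = μ_nC_ox · (W/L) = 5.632 mA/V².
In saturation I_D = ½ k_n (V_GS − V_th)², so V_GS − V_th = √(2 I_D / k_n) = √(2 × 6.29 / 5.632) = 1.49 V.
V_GS = 0.656 + 1.49 = 2.15 V.

V_GS = 2.15 V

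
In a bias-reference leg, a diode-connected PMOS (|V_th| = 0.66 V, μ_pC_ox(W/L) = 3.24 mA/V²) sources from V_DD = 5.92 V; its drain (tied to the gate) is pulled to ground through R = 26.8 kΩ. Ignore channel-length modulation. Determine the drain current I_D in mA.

With gate tied to drain, V_SG = V_SD ≥ V_SG − |V_th|, so the device is in saturation.
KCL at the drain: ½ k_p (V_SG − |V_th|)² = (V_DD − V_SG)/R.
Let x = V_SG − 0.66. Then 43.4 x² + x − 5.26 = 0, giving x = 0.337 V (positive root), so V_SG = 0.997 V.
I_D = (V_DD − V_SG)/R = (5.92 − 0.997) / 26.8 = 0.184 mA.

I_D = 0.184 mA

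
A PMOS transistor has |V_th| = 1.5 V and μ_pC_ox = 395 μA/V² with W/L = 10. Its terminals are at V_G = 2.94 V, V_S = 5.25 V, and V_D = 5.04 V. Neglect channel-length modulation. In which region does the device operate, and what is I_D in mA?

Triode; I_D = 0.585 mA

V_SG = V_S − V_G = 5.25 − 2.94 = 2.31 V; V_SD = V_S − V_D = 5.25 − 5.04 = 0.21 V.
k_p = μ_pC_ox · (W/L) = 3.95 mA/V².
V_ov = V_SG − |V_th| = 2.31 − 1.5 = 0.81 V.
Since V_SD = 0.21 V < V_ov = 0.81 V, the device is in the triode region.
I_D = k_p [V_ov · V_SD − ½ V_SD²] = 3.95 × [0.81 × 0.21 − 0.5 × 0.21²] = 0.585 mA.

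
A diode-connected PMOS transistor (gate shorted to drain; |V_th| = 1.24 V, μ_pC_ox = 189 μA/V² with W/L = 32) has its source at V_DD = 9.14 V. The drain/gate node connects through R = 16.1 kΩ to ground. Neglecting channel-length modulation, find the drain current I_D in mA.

With gate tied to drain, V_SG = V_SD ≥ V_SG − |V_th|, so the device is in saturation.
k_p = μ_pC_ox · (W/L) = 6.048 mA/V².
KCL at the drain: ½ k_p (V_SG − |V_th|)² = (V_DD − V_SG)/R.
Let x = V_SG − 1.24. Then 48.7 x² + x − 7.9 = 0, giving x = 0.393 V (positive root), so V_SG = 1.63 V.
I_D = (V_DD − V_SG)/R = (9.14 − 1.63) / 16.1 = 0.466 mA.

I_D = 0.466 mA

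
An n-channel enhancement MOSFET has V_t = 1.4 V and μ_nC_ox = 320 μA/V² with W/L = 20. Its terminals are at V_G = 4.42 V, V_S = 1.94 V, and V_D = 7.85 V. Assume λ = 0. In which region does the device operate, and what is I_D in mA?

V_GS = V_G − V_S = 4.42 − 1.94 = 2.48 V; V_DS = V_D − V_S = 7.85 − 1.94 = 5.91 V.
k_n = μ_nC_ox · (W/L) = 6.4 mA/V².
V_ov = V_GS − V_t = 2.48 − 1.4 = 1.08 V.
Since V_DS = 5.91 V ≥ V_ov = 1.08 V, the device is in saturation.
I_D = ½ k_n V_ov² = 0.5 × 6.4 × 1.08² = 3.73 mA.

Saturation; I_D = 3.73 mA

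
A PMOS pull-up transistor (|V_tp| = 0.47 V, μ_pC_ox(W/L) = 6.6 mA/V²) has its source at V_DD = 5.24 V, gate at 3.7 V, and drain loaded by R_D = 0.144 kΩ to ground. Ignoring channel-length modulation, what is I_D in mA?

I_D = 3.78 mA

V_SG = V_DD − V_G = 5.24 − 3.7 = 1.54 V, so V_ov = 1.54 − 0.47 = 1.07 V.
Assume saturation: I_D = ½ k_p V_ov² = 0.5 × 6.6 × 1.07² = 3.78 mA, giving V_SD = V_DD − I_D R_D = 5.24 − 3.78 × 0.144 = 4.7 V.
V_SD = 4.7 V ≥ V_ov = 1.07 V, confirming saturation.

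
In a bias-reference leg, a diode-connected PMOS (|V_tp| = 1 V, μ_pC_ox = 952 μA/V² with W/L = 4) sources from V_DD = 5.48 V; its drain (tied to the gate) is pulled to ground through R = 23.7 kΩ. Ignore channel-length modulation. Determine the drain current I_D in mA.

I_D = 0.176 mA

With gate tied to drain, V_SG = V_SD ≥ V_SG − |V_tp|, so the device is in saturation.
k_p = μ_pC_ox · (W/L) = 3.808 mA/V².
KCL at the drain: ½ k_p (V_SG − |V_tp|)² = (V_DD − V_SG)/R.
Let x = V_SG − 1. Then 45.1 x² + x − 4.48 = 0, giving x = 0.304 V (positive root), so V_SG = 1.3 V.
I_D = (V_DD − V_SG)/R = (5.48 − 1.3) / 23.7 = 0.176 mA.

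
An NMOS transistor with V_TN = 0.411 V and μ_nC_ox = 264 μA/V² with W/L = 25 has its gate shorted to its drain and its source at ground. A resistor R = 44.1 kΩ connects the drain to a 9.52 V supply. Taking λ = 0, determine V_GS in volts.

V_GS = 0.658 V

With gate tied to drain, V_GS = V_DS ≥ V_GS − V_TN, so the device is in saturation.
k_n = μ_nC_ox · (W/L) = 6.6 mA/V².
KCL at the drain: ½ k_n (V_GS − V_TN)² = (V_DD − V_GS)/R.
Let x = V_GS − 0.411. Then 146 x² + x − 9.109 = 0, giving x = 0.247 V (positive root), so V_GS = 0.658 V.
I_D = (V_DD − V_GS)/R = (9.52 − 0.658) / 44.1 = 0.201 mA.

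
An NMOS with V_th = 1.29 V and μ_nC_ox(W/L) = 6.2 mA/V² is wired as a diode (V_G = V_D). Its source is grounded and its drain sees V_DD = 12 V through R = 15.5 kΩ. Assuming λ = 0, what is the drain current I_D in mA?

I_D = 0.661 mA

With gate tied to drain, V_GS = V_DS ≥ V_GS − V_th, so the device is in saturation.
KCL at the drain: ½ k_n (V_GS − V_th)² = (V_DD − V_GS)/R.
Let x = V_GS − 1.29. Then 48.1 x² + x − 10.71 = 0, giving x = 0.462 V (positive root), so V_GS = 1.75 V.
I_D = (V_DD − V_GS)/R = (12 − 1.75) / 15.5 = 0.661 mA.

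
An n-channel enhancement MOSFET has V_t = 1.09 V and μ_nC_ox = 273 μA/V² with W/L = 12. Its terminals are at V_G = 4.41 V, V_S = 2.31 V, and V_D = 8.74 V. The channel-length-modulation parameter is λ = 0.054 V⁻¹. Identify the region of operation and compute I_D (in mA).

V_GS = V_G − V_S = 4.41 − 2.31 = 2.1 V; V_DS = V_D − V_S = 8.74 − 2.31 = 6.43 V.
k_n = μ_nC_ox · (W/L) = 3.276 mA/V².
V_ov = V_GS − V_t = 2.1 − 1.09 = 1.01 V.
Since V_DS = 6.43 V ≥ V_ov = 1.01 V, the device is in saturation.
I_D = ½ k_n V_ov² (1 + λ V_DS) = 0.5 × 3.276 × 1.01² × (1 + 0.054 × 6.43) = 2.25 mA.

Saturation; I_D = 2.25 mA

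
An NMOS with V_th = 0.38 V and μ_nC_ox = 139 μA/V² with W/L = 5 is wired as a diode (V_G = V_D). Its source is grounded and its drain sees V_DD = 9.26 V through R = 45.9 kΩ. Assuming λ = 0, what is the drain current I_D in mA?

With gate tied to drain, V_GS = V_DS ≥ V_GS − V_th, so the device is in saturation.
k_n = μ_nC_ox · (W/L) = 0.695 mA/V².
KCL at the drain: ½ k_n (V_GS − V_th)² = (V_DD − V_GS)/R.
Let x = V_GS − 0.38. Then 16 x² + x − 8.88 = 0, giving x = 0.715 V (positive root), so V_GS = 1.1 V.
I_D = (V_DD − V_GS)/R = (9.26 − 1.1) / 45.9 = 0.178 mA.

I_D = 0.178 mA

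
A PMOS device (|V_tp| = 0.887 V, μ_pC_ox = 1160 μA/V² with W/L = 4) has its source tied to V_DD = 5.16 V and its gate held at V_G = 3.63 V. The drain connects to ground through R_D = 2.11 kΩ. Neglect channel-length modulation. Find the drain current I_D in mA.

I_D = 0.959 mA

V_SG = V_DD − V_G = 5.16 − 3.63 = 1.53 V, so V_ov = 1.53 − 0.887 = 0.643 V.
k_p = μ_pC_ox · (W/L) = 4.64 mA/V².
Assume saturation: I_D = ½ k_p V_ov² = 0.5 × 4.64 × 0.643² = 0.959 mA, giving V_SD = V_DD − I_D R_D = 5.16 − 0.959 × 2.11 = 3.14 V.
V_SD = 3.14 V ≥ V_ov = 0.643 V, confirming saturation.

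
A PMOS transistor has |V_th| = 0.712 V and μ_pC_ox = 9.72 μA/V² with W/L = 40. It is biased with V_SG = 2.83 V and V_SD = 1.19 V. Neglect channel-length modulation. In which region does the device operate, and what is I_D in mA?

k_p = μ_pC_ox · (W/L) = 0.3888 mA/V².
V_ov = V_SG − |V_th| = 2.83 − 0.712 = 2.12 V.
Since V_SD = 1.19 V < V_ov = 2.12 V, the device is in the triode region.
I_D = k_p [V_ov · V_SD − ½ V_SD²] = 0.3888 × [2.12 × 1.19 − 0.5 × 1.19²] = 0.705 mA.

Triode; I_D = 0.705 mA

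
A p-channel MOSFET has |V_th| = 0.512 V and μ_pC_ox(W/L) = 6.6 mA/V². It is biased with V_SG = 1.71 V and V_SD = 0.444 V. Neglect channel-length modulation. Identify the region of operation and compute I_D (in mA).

Triode; I_D = 2.86 mA

V_ov = V_SG − |V_th| = 1.71 − 0.512 = 1.2 V.
Since V_SD = 0.444 V < V_ov = 1.2 V, the device is in the triode region.
I_D = k_p [V_ov · V_SD − ½ V_SD²] = 6.6 × [1.2 × 0.444 − 0.5 × 0.444²] = 2.86 mA.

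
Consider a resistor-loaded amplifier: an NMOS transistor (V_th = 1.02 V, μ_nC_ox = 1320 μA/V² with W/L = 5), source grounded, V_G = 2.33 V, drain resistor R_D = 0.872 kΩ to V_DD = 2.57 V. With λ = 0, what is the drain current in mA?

I_D = 2.56 mA

V_GS = V_G = 2.33 V, so V_ov = 2.33 − 1.02 = 1.31 V.
k_n = μ_nC_ox · (W/L) = 6.6 mA/V².
Assume saturation: I_D = ½ k_n V_ov² = 0.5 × 6.6 × 1.31² = 5.66 mA, giving V_DS = V_DD − I_D R_D = 2.57 − 5.66 × 0.872 = -2.37 V.
But -2.37 V < V_ov = 1.31 V, so the device is actually in triode.
In triode I_D = k_n[V_ov V_DS − ½ V_DS²] and I_D = (V_DD − V_DS)/R_D. Equating: 2.88 V_DS² − 8.539 V_DS + 2.57 = 0, giving V_DS = 0.34 V (the root below V_ov).
I_D = (2.57 − 0.34) / 0.872 = 2.56 mA.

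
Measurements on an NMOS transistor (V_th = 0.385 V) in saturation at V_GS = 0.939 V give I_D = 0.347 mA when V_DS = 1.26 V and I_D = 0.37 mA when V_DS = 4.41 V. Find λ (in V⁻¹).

With V_GS fixed, I_D ∝ (1 + λ V_DS) in saturation, so I_D2/I_D1 = (1 + λ V_DS2)/(1 + λ V_DS1).
0.37/0.347 = 1.066 = (1 + 4.41 λ)/(1 + 1.26 λ).
Solving: λ (I_D1 V_DS2 − I_D2 V_DS1) = I_D2 − I_D1, so λ = (0.37 − 0.347) / (0.347 × 4.41 − 0.37 × 1.26) = 0.023 / 1.06 = 0.0216 V⁻¹.

λ = 0.0216 V⁻¹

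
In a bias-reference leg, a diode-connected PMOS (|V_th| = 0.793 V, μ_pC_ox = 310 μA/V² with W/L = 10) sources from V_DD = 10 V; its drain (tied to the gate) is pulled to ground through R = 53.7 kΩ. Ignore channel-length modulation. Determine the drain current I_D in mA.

I_D = 0.165 mA

With gate tied to drain, V_SG = V_SD ≥ V_SG − |V_th|, so the device is in saturation.
k_p = μ_pC_ox · (W/L) = 3.1 mA/V².
KCL at the drain: ½ k_p (V_SG − |V_th|)² = (V_DD − V_SG)/R.
Let x = V_SG − 0.793. Then 83.2 x² + x − 9.207 = 0, giving x = 0.327 V (positive root), so V_SG = 1.12 V.
I_D = (V_DD − V_SG)/R = (10 − 1.12) / 53.7 = 0.165 mA.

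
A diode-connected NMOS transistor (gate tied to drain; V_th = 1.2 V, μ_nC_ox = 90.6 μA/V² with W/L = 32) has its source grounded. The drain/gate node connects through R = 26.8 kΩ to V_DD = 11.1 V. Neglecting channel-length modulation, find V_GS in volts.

With gate tied to drain, V_GS = V_DS ≥ V_GS − V_th, so the device is in saturation.
k_n = μ_nC_ox · (W/L) = 2.899 mA/V².
KCL at the drain: ½ k_n (V_GS − V_th)² = (V_DD − V_GS)/R.
Let x = V_GS − 1.2. Then 38.8 x² + x − 9.9 = 0, giving x = 0.492 V (positive root), so V_GS = 1.69 V.
I_D = (V_DD − V_GS)/R = (11.1 − 1.69) / 26.8 = 0.351 mA.

V_GS = 1.69 V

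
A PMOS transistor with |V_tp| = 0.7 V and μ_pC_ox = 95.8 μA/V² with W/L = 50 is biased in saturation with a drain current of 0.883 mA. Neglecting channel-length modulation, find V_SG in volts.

V_SG = 1.31 V

k_p = μ_pC_ox · (W/L) = 4.79 mA/V².
In saturation I_D = ½ k_p (V_SG − |V_tp|)², so V_SG − |V_tp| = √(2 I_D / k_p) = √(2 × 0.883 / 4.79) = 0.607 V.
V_SG = 0.7 + 0.607 = 1.31 V.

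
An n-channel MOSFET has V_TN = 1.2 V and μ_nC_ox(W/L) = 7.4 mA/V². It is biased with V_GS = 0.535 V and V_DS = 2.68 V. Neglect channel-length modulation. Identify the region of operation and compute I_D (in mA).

V_GS = 0.535 V < V_TN = 1.2 V, so the transistor is in cutoff.

Cutoff; I_D = 0 mA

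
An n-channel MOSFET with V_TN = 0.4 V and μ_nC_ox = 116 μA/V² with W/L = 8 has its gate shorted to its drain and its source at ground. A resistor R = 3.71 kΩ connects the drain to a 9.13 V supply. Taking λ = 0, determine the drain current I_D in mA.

I_D = 1.82 mA

With gate tied to drain, V_GS = V_DS ≥ V_GS − V_TN, so the device is in saturation.
k_n = μ_nC_ox · (W/L) = 0.928 mA/V².
KCL at the drain: ½ k_n (V_GS − V_TN)² = (V_DD − V_GS)/R.
Let x = V_GS − 0.4. Then 1.72 x² + x − 8.73 = 0, giving x = 1.98 V (positive root), so V_GS = 2.38 V.
I_D = (V_DD − V_GS)/R = (9.13 − 2.38) / 3.71 = 1.82 mA.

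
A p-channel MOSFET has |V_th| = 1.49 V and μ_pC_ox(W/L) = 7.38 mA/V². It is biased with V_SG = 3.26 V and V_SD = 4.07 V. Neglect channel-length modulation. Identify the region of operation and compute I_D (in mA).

V_ov = V_SG − |V_th| = 3.26 − 1.49 = 1.77 V.
Since V_SD = 4.07 V ≥ V_ov = 1.77 V, the device is in saturation.
I_D = ½ k_p V_ov² = 0.5 × 7.38 × 1.77² = 11.6 mA.

Saturation; I_D = 11.6 mA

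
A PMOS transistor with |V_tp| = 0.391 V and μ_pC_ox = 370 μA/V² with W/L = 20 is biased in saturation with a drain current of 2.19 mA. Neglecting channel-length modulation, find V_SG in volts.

V_SG = 1.16 V

k_p = μ_pC_ox · (W/L) = 7.4 mA/V².
In saturation I_D = ½ k_p (V_SG − |V_tp|)², so V_SG − |V_tp| = √(2 I_D / k_p) = √(2 × 2.19 / 7.4) = 0.769 V.
V_SG = 0.391 + 0.769 = 1.16 V.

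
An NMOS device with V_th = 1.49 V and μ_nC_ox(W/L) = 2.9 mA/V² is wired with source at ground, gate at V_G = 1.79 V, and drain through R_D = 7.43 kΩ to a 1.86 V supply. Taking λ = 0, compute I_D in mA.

I_D = 0.131 mA

V_GS = V_G = 1.79 V, so V_ov = 1.79 − 1.49 = 0.3 V.
Assume saturation: I_D = ½ k_n V_ov² = 0.5 × 2.9 × 0.3² = 0.131 mA, giving V_DS = V_DD − I_D R_D = 1.86 − 0.131 × 7.43 = 0.89 V.
V_DS = 0.89 V ≥ V_ov = 0.3 V, confirming saturation.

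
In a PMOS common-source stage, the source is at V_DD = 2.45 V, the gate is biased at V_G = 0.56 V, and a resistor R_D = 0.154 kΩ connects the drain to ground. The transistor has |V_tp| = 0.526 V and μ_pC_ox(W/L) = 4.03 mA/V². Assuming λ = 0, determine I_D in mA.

V_SG = V_DD − V_G = 2.45 − 0.56 = 1.89 V, so V_ov = 1.89 − 0.526 = 1.36 V.
Assume saturation: I_D = ½ k_p V_ov² = 0.5 × 4.03 × 1.36² = 3.75 mA, giving V_SD = V_DD − I_D R_D = 2.45 − 3.75 × 0.154 = 1.87 V.
V_SD = 1.87 V ≥ V_ov = 1.36 V, confirming saturation.

I_D = 3.75 mA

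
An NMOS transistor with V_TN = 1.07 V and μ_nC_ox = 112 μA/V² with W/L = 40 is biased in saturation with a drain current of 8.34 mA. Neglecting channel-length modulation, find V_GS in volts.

V_GS = 3.00 V

k_n = μ_nC_ox · (W/L) = 4.48 mA/V².
In saturation I_D = ½ k_n (V_GS − V_TN)², so V_GS − V_TN = √(2 I_D / k_n) = √(2 × 8.34 / 4.48) = 1.93 V.
V_GS = 1.07 + 1.93 = 3 V.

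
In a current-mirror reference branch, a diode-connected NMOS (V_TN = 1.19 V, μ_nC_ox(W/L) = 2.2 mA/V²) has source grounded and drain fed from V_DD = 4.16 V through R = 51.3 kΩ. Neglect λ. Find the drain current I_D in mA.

With gate tied to drain, V_GS = V_DS ≥ V_GS − V_TN, so the device is in saturation.
KCL at the drain: ½ k_n (V_GS − V_TN)² = (V_DD − V_GS)/R.
Let x = V_GS − 1.19. Then 56.4 x² + x − 2.97 = 0, giving x = 0.221 V (positive root), so V_GS = 1.41 V.
I_D = (V_DD − V_GS)/R = (4.16 − 1.41) / 51.3 = 0.0536 mA.

I_D = 0.0536 mA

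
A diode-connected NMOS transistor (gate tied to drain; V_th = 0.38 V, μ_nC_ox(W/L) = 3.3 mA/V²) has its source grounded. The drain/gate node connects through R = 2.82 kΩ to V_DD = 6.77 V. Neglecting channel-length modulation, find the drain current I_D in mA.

I_D = 1.89 mA

With gate tied to drain, V_GS = V_DS ≥ V_GS − V_th, so the device is in saturation.
KCL at the drain: ½ k_n (V_GS − V_th)² = (V_DD − V_GS)/R.
Let x = V_GS − 0.38. Then 4.65 x² + x − 6.39 = 0, giving x = 1.07 V (positive root), so V_GS = 1.45 V.
I_D = (V_DD − V_GS)/R = (6.77 − 1.45) / 2.82 = 1.89 mA.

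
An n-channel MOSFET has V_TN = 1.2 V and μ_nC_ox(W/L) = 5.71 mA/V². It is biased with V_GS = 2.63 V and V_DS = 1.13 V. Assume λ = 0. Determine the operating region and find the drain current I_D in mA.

V_ov = V_GS − V_TN = 2.63 − 1.2 = 1.43 V.
Since V_DS = 1.13 V < V_ov = 1.43 V, the device is in the triode region.
I_D = k_n [V_ov · V_DS − ½ V_DS²] = 5.71 × [1.43 × 1.13 − 0.5 × 1.13²] = 5.58 mA.

Triode; I_D = 5.58 mA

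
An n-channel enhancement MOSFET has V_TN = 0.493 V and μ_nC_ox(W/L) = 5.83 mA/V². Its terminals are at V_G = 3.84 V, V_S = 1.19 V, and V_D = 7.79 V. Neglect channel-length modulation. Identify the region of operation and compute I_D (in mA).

Saturation; I_D = 13.6 mA

V_GS = V_G − V_S = 3.84 − 1.19 = 2.65 V; V_DS = V_D − V_S = 7.79 − 1.19 = 6.6 V.
V_ov = V_GS − V_TN = 2.65 − 0.493 = 2.16 V.
Since V_DS = 6.6 V ≥ V_ov = 2.16 V, the device is in saturation.
I_D = ½ k_n V_ov² = 0.5 × 5.83 × 2.16² = 13.6 mA.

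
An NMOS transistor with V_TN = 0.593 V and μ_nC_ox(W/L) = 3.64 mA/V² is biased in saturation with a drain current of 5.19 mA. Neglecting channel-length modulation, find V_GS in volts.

In saturation I_D = ½ k_n (V_GS − V_TN)², so V_GS − V_TN = √(2 I_D / k_n) = √(2 × 5.19 / 3.64) = 1.69 V.
V_GS = 0.593 + 1.69 = 2.28 V.

V_GS = 2.28 V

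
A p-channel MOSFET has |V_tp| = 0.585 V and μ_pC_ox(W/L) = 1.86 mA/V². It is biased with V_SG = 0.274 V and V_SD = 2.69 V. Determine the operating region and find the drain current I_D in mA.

Cutoff; I_D = 0 mA

V_SG = 0.274 V < |V_tp| = 0.585 V, so the transistor is in cutoff.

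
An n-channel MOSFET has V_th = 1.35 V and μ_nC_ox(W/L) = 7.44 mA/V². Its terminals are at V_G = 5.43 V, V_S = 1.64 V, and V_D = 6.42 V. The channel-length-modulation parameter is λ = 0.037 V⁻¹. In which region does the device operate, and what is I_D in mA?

V_GS = V_G − V_S = 5.43 − 1.64 = 3.79 V; V_DS = V_D − V_S = 6.42 − 1.64 = 4.78 V.
V_ov = V_GS − V_th = 3.79 − 1.35 = 2.44 V.
Since V_DS = 4.78 V ≥ V_ov = 2.44 V, the device is in saturation.
I_D = ½ k_n V_ov² (1 + λ V_DS) = 0.5 × 7.44 × 2.44² × (1 + 0.037 × 4.78) = 26.1 mA.

Saturation; I_D = 26.1 mA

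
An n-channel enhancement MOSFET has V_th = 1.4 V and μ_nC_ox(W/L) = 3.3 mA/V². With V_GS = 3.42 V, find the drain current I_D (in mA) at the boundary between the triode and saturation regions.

At the boundary V_DS = V_ov = V_GS − V_th = 3.42 − 1.4 = 2.02 V.
I_D = ½ k_n V_ov² = 0.5 × 3.3 × 2.02² = 6.73 mA.

I_D = 6.73 mA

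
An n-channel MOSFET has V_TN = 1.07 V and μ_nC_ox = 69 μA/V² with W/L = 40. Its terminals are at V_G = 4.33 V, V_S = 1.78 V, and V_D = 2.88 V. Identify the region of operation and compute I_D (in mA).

Triode; I_D = 2.82 mA

V_GS = V_G − V_S = 4.33 − 1.78 = 2.55 V; V_DS = V_D − V_S = 2.88 − 1.78 = 1.1 V.
k_n = μ_nC_ox · (W/L) = 2.76 mA/V².
V_ov = V_GS − V_TN = 2.55 − 1.07 = 1.48 V.
Since V_DS = 1.1 V < V_ov = 1.48 V, the device is in the triode region.
I_D = k_n [V_ov · V_DS − ½ V_DS²] = 2.76 × [1.48 × 1.1 − 0.5 × 1.1²] = 2.82 mA.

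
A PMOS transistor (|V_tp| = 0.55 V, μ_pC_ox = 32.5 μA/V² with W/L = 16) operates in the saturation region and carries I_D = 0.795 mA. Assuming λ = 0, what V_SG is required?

V_SG = 2.30 V

k_p = μ_pC_ox · (W/L) = 0.52 mA/V².
In saturation I_D = ½ k_p (V_SG − |V_tp|)², so V_SG − |V_tp| = √(2 I_D / k_p) = √(2 × 0.795 / 0.52) = 1.75 V.
V_SG = 0.55 + 1.75 = 2.3 V.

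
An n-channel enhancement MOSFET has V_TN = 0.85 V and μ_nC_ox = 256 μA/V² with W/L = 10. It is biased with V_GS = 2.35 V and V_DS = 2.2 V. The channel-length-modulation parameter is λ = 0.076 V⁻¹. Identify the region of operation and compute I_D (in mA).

k_n = μ_nC_ox · (W/L) = 2.56 mA/V².
V_ov = V_GS − V_TN = 2.35 − 0.85 = 1.5 V.
Since V_DS = 2.2 V ≥ V_ov = 1.5 V, the device is in saturation.
I_D = ½ k_n V_ov² (1 + λ V_DS) = 0.5 × 2.56 × 1.5² × (1 + 0.076 × 2.2) = 3.36 mA.

Saturation; I_D = 3.36 mA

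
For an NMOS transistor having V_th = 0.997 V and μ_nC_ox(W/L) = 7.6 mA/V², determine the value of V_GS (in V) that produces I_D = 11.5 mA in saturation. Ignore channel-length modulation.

In saturation I_D = ½ k_n (V_GS − V_th)², so V_GS − V_th = √(2 I_D / k_n) = √(2 × 11.5 / 7.6) = 1.74 V.
V_GS = 0.997 + 1.74 = 2.74 V.

V_GS = 2.74 V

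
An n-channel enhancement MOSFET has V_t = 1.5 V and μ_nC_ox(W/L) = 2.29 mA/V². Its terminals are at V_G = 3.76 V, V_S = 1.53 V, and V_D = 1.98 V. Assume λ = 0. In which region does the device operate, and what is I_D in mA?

V_GS = V_G − V_S = 3.76 − 1.53 = 2.23 V; V_DS = V_D − V_S = 1.98 − 1.53 = 0.45 V.
V_ov = V_GS − V_t = 2.23 − 1.5 = 0.73 V.
Since V_DS = 0.45 V < V_ov = 0.73 V, the device is in the triode region.
I_D = k_n [V_ov · V_DS − ½ V_DS²] = 2.29 × [0.73 × 0.45 − 0.5 × 0.45²] = 0.52 mA.

Triode; I_D = 0.520 mA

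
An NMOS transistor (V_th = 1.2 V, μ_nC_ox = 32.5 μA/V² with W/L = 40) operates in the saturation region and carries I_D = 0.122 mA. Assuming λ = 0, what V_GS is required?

k_n = μ_nC_ox · (W/L) = 1.3 mA/V².
In saturation I_D = ½ k_n (V_GS − V_th)², so V_GS − V_th = √(2 I_D / k_n) = √(2 × 0.122 / 1.3) = 0.433 V.
V_GS = 1.2 + 0.433 = 1.63 V.

V_GS = 1.63 V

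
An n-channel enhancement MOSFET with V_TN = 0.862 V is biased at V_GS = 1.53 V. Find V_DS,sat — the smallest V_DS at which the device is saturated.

The boundary between triode and saturation is V_DS = V_GS − V_TN = V_ov.
V_ov = 1.53 − 0.862 = 0.668 V.

V_DS,sat = 0.668 V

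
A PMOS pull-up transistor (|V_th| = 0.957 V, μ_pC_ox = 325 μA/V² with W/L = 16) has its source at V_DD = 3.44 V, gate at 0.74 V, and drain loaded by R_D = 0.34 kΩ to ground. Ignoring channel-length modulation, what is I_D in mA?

I_D = 6.85 mA

V_SG = V_DD − V_G = 3.44 − 0.74 = 2.7 V, so V_ov = 2.7 − 0.957 = 1.74 V.
k_p = μ_pC_ox · (W/L) = 5.2 mA/V².
Assume saturation: I_D = ½ k_p V_ov² = 0.5 × 5.2 × 1.74² = 7.9 mA, giving V_SD = V_DD − I_D R_D = 3.44 − 7.9 × 0.34 = 0.754 V.
But 0.754 V < V_ov = 1.74 V, so the device is actually in triode.
In triode I_D = k_p[V_ov V_SD − ½ V_SD²] and I_D = (V_DD − V_SD)/R_D. Equating: 0.884 V_SD² − 4.082 V_SD + 3.44 = 0, giving V_SD = 1.11 V (the root below V_ov).
I_D = (3.44 − 1.11) / 0.34 = 6.85 mA.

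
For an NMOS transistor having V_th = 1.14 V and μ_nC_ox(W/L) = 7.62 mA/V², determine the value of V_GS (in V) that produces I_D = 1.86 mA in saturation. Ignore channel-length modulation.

V_GS = 1.84 V

In saturation I_D = ½ k_n (V_GS − V_th)², so V_GS − V_th = √(2 I_D / k_n) = √(2 × 1.86 / 7.62) = 0.699 V.
V_GS = 1.14 + 0.699 = 1.84 V.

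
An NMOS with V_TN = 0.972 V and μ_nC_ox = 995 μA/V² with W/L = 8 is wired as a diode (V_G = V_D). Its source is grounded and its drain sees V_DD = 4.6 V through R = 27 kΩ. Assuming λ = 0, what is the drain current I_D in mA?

I_D = 0.128 mA

With gate tied to drain, V_GS = V_DS ≥ V_GS − V_TN, so the device is in saturation.
k_n = μ_nC_ox · (W/L) = 7.96 mA/V².
KCL at the drain: ½ k_n (V_GS − V_TN)² = (V_DD − V_GS)/R.
Let x = V_GS − 0.972. Then 107 x² + x − 3.628 = 0, giving x = 0.179 V (positive root), so V_GS = 1.15 V.
I_D = (V_DD − V_GS)/R = (4.6 − 1.15) / 27 = 0.128 mA.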